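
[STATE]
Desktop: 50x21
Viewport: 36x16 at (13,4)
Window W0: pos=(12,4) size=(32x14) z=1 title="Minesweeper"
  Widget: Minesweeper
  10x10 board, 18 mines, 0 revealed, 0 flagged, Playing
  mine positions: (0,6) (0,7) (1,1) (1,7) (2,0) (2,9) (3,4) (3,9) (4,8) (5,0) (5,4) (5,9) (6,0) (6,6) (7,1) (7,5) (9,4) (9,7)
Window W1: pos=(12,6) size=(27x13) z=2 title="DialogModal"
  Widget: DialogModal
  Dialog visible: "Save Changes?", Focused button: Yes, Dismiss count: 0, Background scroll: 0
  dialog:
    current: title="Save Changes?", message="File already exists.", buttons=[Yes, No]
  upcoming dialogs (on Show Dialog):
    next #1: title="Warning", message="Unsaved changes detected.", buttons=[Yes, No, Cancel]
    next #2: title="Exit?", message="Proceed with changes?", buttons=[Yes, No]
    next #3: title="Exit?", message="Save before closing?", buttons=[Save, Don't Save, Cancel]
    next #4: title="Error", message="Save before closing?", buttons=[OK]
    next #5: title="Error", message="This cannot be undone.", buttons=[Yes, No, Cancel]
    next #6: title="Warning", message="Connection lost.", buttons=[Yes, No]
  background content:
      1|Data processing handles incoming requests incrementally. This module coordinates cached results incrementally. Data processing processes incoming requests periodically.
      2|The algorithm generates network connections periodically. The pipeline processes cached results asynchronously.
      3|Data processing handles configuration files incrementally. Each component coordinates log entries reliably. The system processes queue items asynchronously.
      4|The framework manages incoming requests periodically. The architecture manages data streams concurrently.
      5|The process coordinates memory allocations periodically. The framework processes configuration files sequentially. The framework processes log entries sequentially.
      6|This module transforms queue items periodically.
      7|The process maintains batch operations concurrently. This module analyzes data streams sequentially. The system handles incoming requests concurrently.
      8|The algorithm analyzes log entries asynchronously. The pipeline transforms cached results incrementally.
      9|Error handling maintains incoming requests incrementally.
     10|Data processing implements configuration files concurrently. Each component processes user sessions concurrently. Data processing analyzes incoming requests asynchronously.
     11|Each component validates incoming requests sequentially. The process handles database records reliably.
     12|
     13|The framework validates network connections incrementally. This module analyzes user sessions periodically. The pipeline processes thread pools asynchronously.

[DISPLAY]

━━━━━━━━━━━━━━━━━━━━━━━━━━━━━━┓     
 Minesweeper                  ┃     
━━━━━━━━━━━━━━━━━━━━━━━━━┓────┨     
 DialogModal             ┃    ┃     
─────────────────────────┨    ┃     
Data processing handles i┃    ┃     
The algorithm generates n┃    ┃     
Da┌───────────────────┐ c┃    ┃     
Th│   Save Changes?   │nc┃    ┃     
Th│File already exists│ m┃    ┃     
Th│     [Yes]  No     │qu┃    ┃     
Th└───────────────────┘at┃    ┃     
The algorithm analyzes lo┃    ┃     
Error handling maintains ┃━━━━┛     
━━━━━━━━━━━━━━━━━━━━━━━━━┛          
                                    


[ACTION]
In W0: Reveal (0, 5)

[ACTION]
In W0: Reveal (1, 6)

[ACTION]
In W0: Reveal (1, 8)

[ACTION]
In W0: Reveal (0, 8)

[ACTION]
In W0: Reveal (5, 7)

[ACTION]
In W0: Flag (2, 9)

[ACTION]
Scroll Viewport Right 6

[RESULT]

━━━━━━━━━━━━━━━━━━━━━━━━━━━━━┓      
Minesweeper                  ┃      
━━━━━━━━━━━━━━━━━━━━━━━━┓────┨      
DialogModal             ┃    ┃      
────────────────────────┨    ┃      
ata processing handles i┃    ┃      
he algorithm generates n┃    ┃      
a┌───────────────────┐ c┃    ┃      
h│   Save Changes?   │nc┃    ┃      
h│File already exists│ m┃    ┃      
h│     [Yes]  No     │qu┃    ┃      
h└───────────────────┘at┃    ┃      
he algorithm analyzes lo┃    ┃      
rror handling maintains ┃━━━━┛      
━━━━━━━━━━━━━━━━━━━━━━━━┛           
                                    


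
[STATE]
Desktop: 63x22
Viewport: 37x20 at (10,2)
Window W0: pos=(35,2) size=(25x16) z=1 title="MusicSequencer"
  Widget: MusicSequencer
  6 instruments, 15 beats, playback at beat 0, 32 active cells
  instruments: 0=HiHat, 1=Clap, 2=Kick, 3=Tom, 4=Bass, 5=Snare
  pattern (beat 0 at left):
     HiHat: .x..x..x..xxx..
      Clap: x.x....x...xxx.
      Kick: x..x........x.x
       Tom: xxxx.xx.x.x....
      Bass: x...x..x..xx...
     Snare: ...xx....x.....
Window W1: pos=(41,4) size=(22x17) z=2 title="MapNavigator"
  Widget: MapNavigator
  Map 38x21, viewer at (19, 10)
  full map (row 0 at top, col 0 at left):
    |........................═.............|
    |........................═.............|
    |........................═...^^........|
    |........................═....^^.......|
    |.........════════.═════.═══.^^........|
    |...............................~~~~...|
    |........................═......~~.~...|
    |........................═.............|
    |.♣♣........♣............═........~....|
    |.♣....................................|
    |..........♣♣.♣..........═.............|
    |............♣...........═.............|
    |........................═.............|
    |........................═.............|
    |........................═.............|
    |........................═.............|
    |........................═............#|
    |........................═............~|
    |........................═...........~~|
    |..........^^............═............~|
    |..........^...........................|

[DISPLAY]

                         ┏━━━━━━━━━━━
                         ┃ MusicSeque
                         ┠─────┏━━━━━
                         ┃     ┃ MapN
                         ┃ HiHa┠─────
                         ┃  Cla┃═════
                         ┃  Kic┃.....
                         ┃   To┃.....
                         ┃  Bas┃.....
                         ┃ Snar┃..♣..
                         ┃     ┃.....
                         ┃     ┃.♣♣.♣
                         ┃     ┃...♣.
                         ┃     ┃.....
                         ┃     ┃.....
                         ┗━━━━━┃.....
                               ┃.....
                               ┃.....
                               ┗━━━━━
                                     


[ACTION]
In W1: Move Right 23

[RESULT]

                         ┏━━━━━━━━━━━
                         ┃ MusicSeque
                         ┠─────┏━━━━━
                         ┃     ┃ MapN
                         ┃ HiHa┠─────
                         ┃  Cla┃.^^..
                         ┃  Kic┃....~
                         ┃   To┃....~
                         ┃  Bas┃.....
                         ┃ Snar┃.....
                         ┃     ┃.....
                         ┃     ┃.....
                         ┃     ┃.....
                         ┃     ┃.....
                         ┃     ┃.....
                         ┗━━━━━┃.....
                               ┃.....
                               ┃.....
                               ┗━━━━━
                                     


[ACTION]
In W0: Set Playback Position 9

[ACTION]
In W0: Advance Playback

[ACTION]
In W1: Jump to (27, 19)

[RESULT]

                         ┏━━━━━━━━━━━
                         ┃ MusicSeque
                         ┠─────┏━━━━━
                         ┃     ┃ MapN
                         ┃ HiHa┠─────
                         ┃  Cla┃.....
                         ┃  Kic┃.....
                         ┃   To┃.....
                         ┃  Bas┃.....
                         ┃ Snar┃.....
                         ┃     ┃.....
                         ┃     ┃.....
                         ┃     ┃.....
                         ┃     ┃     
                         ┃     ┃     
                         ┗━━━━━┃     
                               ┃     
                               ┃     
                               ┗━━━━━
                                     


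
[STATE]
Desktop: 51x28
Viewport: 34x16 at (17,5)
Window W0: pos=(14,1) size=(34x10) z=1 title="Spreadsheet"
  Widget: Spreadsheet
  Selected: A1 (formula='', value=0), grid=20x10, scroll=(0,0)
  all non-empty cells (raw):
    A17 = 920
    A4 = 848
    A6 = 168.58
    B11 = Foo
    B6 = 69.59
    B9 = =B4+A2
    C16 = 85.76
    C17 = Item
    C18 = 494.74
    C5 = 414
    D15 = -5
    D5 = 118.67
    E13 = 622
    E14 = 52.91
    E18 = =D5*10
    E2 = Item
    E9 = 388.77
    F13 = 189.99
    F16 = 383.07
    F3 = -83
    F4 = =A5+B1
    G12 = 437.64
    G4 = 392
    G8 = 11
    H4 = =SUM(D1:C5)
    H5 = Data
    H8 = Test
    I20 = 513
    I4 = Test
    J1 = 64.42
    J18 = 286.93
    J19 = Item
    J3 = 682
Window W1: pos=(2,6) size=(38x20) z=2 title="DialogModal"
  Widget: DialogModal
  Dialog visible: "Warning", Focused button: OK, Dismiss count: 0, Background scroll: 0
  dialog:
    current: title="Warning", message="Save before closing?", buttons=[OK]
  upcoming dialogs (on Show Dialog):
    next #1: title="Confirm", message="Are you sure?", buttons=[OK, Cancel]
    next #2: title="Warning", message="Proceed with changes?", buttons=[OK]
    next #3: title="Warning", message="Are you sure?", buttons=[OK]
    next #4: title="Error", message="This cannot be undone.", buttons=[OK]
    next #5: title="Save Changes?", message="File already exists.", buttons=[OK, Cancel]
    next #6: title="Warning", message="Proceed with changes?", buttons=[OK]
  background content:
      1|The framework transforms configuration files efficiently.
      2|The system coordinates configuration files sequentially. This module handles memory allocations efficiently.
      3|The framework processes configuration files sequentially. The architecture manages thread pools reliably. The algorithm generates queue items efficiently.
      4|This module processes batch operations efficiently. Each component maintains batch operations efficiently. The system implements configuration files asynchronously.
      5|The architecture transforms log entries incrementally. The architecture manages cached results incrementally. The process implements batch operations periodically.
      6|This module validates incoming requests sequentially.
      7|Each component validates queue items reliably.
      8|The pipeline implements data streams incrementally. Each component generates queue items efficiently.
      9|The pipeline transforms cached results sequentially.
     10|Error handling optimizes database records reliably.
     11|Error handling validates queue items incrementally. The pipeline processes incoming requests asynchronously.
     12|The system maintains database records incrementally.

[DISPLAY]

     A       B       C       D┃   
━━━━━━━━━━━━━━━━━━━━━━┓-------┃   
                      ┃  0    ┃   
──────────────────────┨  0    ┃   
transforms configurati┃  0    ┃   
rdinates configuration┃━━━━━━━┛   
processes configuratio┃           
ocesses batch operatio┃           
re transforms log entr┃           
───────────────┐ reque┃           
Warning        │ items┃           
efore closing? │treams┃           
  [OK]         │ resul┃           
───────────────┘ase re┃           
 validates queue items┃           
ntains database record┃           


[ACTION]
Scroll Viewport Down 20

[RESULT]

ocesses batch operatio┃           
re transforms log entr┃           
───────────────┐ reque┃           
Warning        │ items┃           
efore closing? │treams┃           
  [OK]         │ resul┃           
───────────────┘ase re┃           
 validates queue items┃           
ntains database record┃           
                      ┃           
                      ┃           
                      ┃           
                      ┃           
━━━━━━━━━━━━━━━━━━━━━━┛           
                                  
                                  


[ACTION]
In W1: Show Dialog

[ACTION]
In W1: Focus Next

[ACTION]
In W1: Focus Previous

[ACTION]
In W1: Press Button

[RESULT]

ocesses batch operatio┃           
re transforms log entr┃           
lidates incoming reque┃           
 validates queue items┃           
mplements data streams┃           
ransforms cached resul┃           
 optimizes database re┃           
 validates queue items┃           
ntains database record┃           
                      ┃           
                      ┃           
                      ┃           
                      ┃           
━━━━━━━━━━━━━━━━━━━━━━┛           
                                  
                                  


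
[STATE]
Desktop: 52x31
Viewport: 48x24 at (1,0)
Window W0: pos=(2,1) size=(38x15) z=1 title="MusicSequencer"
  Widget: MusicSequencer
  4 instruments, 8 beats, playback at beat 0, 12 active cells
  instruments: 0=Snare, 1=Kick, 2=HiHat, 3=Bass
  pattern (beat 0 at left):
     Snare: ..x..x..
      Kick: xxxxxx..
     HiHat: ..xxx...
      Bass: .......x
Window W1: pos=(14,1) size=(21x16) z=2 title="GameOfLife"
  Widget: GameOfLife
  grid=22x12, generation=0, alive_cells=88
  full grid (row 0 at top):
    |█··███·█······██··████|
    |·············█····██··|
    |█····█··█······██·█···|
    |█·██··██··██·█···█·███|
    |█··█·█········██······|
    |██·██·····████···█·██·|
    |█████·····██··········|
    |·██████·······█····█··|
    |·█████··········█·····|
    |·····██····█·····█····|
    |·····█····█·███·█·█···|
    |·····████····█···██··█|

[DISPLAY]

                                                
 ┏━━━━━━━━━━━┏━━━━━━━━━━━━━━━━━━━┓━━━━┓         
 ┃ MusicSeque┃ GameOfLife        ┃    ┃         
 ┠───────────┠───────────────────┨────┨         
 ┃      ▼1234┃Gen: 0             ┃    ┃         
 ┃ Snare··█··┃··███·█······██··██┃    ┃         
 ┃  Kick█████┃············█····██┃    ┃         
 ┃ HiHat··███┃····█··█······██·█·┃    ┃         
 ┃  Bass·····┃·██··██··██·█···█·█┃    ┃         
 ┃           ┃··█·█········██····┃    ┃         
 ┃           ┃█·██·····████···█·█┃    ┃         
 ┃           ┃████·····██········┃    ┃         
 ┃           ┃██████·······█····█┃    ┃         
 ┃           ┃█████··········█···┃    ┃         
 ┃           ┃····██····█·····█··┃    ┃         
 ┗━━━━━━━━━━━┃····█····█·███·█·█·┃━━━━┛         
             ┗━━━━━━━━━━━━━━━━━━━┛              
                                                
                                                
                                                
                                                
                                                
                                                
                                                


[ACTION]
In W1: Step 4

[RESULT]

                                                
 ┏━━━━━━━━━━━┏━━━━━━━━━━━━━━━━━━━┓━━━━┓         
 ┃ MusicSeque┃ GameOfLife        ┃    ┃         
 ┠───────────┠───────────────────┨────┨         
 ┃      ▼1234┃Gen: 4             ┃    ┃         
 ┃ Snare··█··┃···███··········█··┃    ┃         
 ┃  Kick█████┃··██·█········███··┃    ┃         
 ┃ HiHat··███┃██·█·█········███··┃    ┃         
 ┃  Bass·····┃·██··█·············┃    ┃         
 ┃           ┃█···██·············┃    ┃         
 ┃           ┃····██····██··█····┃    ┃         
 ┃           ┃·········███··█····┃    ┃         
 ┃           ┃·············█··██·┃    ┃         
 ┃           ┃·██···········█·█··┃    ┃         
 ┃           ┃█············█···█·┃    ┃         
 ┗━━━━━━━━━━━┃·█···█········█··█·┃━━━━┛         
             ┗━━━━━━━━━━━━━━━━━━━┛              
                                                
                                                
                                                
                                                
                                                
                                                
                                                


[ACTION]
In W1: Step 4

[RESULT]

                                                
 ┏━━━━━━━━━━━┏━━━━━━━━━━━━━━━━━━━┓━━━━┓         
 ┃ MusicSeque┃ GameOfLife        ┃    ┃         
 ┠───────────┠───────────────────┨────┨         
 ┃      ▼1234┃Gen: 8             ┃    ┃         
 ┃ Snare··█··┃·███·██·········█··┃    ┃         
 ┃  Kick█████┃█·····█········█·█·┃    ┃         
 ┃ HiHat··███┃·█·····█·········█·┃    ┃         
 ┃  Bass·····┃······██·······██··┃    ┃         
 ┃           ┃··█····█·····██····┃    ┃         
 ┃           ┃···████····█····█··┃    ┃         
 ┃           ┃··············█·█··┃    ┃         
 ┃           ┃··········█··█··█··┃    ┃         
 ┃           ┃··········█··█·····┃    ┃         
 ┃           ┃············█······┃    ┃         
 ┗━━━━━━━━━━━┃·················██┃━━━━┛         
             ┗━━━━━━━━━━━━━━━━━━━┛              
                                                
                                                
                                                
                                                
                                                
                                                
                                                


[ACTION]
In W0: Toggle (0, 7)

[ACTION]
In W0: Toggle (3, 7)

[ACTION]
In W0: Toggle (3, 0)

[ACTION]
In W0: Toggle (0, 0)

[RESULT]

                                                
 ┏━━━━━━━━━━━┏━━━━━━━━━━━━━━━━━━━┓━━━━┓         
 ┃ MusicSeque┃ GameOfLife        ┃    ┃         
 ┠───────────┠───────────────────┨────┨         
 ┃      ▼1234┃Gen: 8             ┃    ┃         
 ┃ Snare█·█··┃·███·██·········█··┃    ┃         
 ┃  Kick█████┃█·····█········█·█·┃    ┃         
 ┃ HiHat··███┃·█·····█·········█·┃    ┃         
 ┃  Bass█····┃······██·······██··┃    ┃         
 ┃           ┃··█····█·····██····┃    ┃         
 ┃           ┃···████····█····█··┃    ┃         
 ┃           ┃··············█·█··┃    ┃         
 ┃           ┃··········█··█··█··┃    ┃         
 ┃           ┃··········█··█·····┃    ┃         
 ┃           ┃············█······┃    ┃         
 ┗━━━━━━━━━━━┃·················██┃━━━━┛         
             ┗━━━━━━━━━━━━━━━━━━━┛              
                                                
                                                
                                                
                                                
                                                
                                                
                                                


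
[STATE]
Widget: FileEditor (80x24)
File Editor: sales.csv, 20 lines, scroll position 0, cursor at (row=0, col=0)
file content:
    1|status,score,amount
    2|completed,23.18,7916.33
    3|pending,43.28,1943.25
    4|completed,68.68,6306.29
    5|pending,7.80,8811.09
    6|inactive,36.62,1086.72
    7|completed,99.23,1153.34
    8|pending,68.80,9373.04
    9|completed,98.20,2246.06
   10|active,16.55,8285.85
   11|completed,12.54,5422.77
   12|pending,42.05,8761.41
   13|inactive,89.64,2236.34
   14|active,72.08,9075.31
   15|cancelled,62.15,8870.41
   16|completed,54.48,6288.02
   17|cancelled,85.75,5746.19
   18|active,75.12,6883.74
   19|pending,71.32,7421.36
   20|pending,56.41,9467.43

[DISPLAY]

█tatus,score,amount                                                            ▲
completed,23.18,7916.33                                                        █
pending,43.28,1943.25                                                          ░
completed,68.68,6306.29                                                        ░
pending,7.80,8811.09                                                           ░
inactive,36.62,1086.72                                                         ░
completed,99.23,1153.34                                                        ░
pending,68.80,9373.04                                                          ░
completed,98.20,2246.06                                                        ░
active,16.55,8285.85                                                           ░
completed,12.54,5422.77                                                        ░
pending,42.05,8761.41                                                          ░
inactive,89.64,2236.34                                                         ░
active,72.08,9075.31                                                           ░
cancelled,62.15,8870.41                                                        ░
completed,54.48,6288.02                                                        ░
cancelled,85.75,5746.19                                                        ░
active,75.12,6883.74                                                           ░
pending,71.32,7421.36                                                          ░
pending,56.41,9467.43                                                          ░
                                                                               ░
                                                                               ░
                                                                               ░
                                                                               ▼


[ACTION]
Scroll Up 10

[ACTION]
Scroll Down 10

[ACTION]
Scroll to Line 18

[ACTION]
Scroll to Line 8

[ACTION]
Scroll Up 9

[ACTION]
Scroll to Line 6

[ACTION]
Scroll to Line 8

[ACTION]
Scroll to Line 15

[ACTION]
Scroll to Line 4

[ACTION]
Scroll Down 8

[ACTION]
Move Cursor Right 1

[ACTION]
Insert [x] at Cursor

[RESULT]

sx█atus,score,amount                                                           ▲
completed,23.18,7916.33                                                        █
pending,43.28,1943.25                                                          ░
completed,68.68,6306.29                                                        ░
pending,7.80,8811.09                                                           ░
inactive,36.62,1086.72                                                         ░
completed,99.23,1153.34                                                        ░
pending,68.80,9373.04                                                          ░
completed,98.20,2246.06                                                        ░
active,16.55,8285.85                                                           ░
completed,12.54,5422.77                                                        ░
pending,42.05,8761.41                                                          ░
inactive,89.64,2236.34                                                         ░
active,72.08,9075.31                                                           ░
cancelled,62.15,8870.41                                                        ░
completed,54.48,6288.02                                                        ░
cancelled,85.75,5746.19                                                        ░
active,75.12,6883.74                                                           ░
pending,71.32,7421.36                                                          ░
pending,56.41,9467.43                                                          ░
                                                                               ░
                                                                               ░
                                                                               ░
                                                                               ▼


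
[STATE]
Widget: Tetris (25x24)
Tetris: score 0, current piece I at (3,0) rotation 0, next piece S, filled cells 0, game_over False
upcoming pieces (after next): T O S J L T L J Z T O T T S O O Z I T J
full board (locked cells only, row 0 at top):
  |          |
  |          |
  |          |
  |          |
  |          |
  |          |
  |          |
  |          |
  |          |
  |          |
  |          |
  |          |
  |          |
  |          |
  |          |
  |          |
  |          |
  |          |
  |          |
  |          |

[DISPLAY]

   ████   │Next:         
          │ ░░           
          │░░            
          │              
          │              
          │              
          │Score:        
          │0             
          │              
          │              
          │              
          │              
          │              
          │              
          │              
          │              
          │              
          │              
          │              
          │              
          │              
          │              
          │              
          │              


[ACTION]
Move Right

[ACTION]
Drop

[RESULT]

          │Next:         
    ████  │ ░░           
          │░░            
          │              
          │              
          │              
          │Score:        
          │0             
          │              
          │              
          │              
          │              
          │              
          │              
          │              
          │              
          │              
          │              
          │              
          │              
          │              
          │              
          │              
          │              


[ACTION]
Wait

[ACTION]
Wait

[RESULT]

          │Next:         
          │ ░░           
          │░░            
    ████  │              
          │              
          │              
          │Score:        
          │0             
          │              
          │              
          │              
          │              
          │              
          │              
          │              
          │              
          │              
          │              
          │              
          │              
          │              
          │              
          │              
          │              


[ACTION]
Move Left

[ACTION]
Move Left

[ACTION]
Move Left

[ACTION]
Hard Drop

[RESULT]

    ░░    │Next:         
   ░░     │ ▒            
          │▒▒▒           
          │              
          │              
          │              
          │Score:        
          │0             
          │              
          │              
          │              
          │              
          │              
          │              
          │              
          │              
          │              
          │              
          │              
 ████     │              
          │              
          │              
          │              
          │              


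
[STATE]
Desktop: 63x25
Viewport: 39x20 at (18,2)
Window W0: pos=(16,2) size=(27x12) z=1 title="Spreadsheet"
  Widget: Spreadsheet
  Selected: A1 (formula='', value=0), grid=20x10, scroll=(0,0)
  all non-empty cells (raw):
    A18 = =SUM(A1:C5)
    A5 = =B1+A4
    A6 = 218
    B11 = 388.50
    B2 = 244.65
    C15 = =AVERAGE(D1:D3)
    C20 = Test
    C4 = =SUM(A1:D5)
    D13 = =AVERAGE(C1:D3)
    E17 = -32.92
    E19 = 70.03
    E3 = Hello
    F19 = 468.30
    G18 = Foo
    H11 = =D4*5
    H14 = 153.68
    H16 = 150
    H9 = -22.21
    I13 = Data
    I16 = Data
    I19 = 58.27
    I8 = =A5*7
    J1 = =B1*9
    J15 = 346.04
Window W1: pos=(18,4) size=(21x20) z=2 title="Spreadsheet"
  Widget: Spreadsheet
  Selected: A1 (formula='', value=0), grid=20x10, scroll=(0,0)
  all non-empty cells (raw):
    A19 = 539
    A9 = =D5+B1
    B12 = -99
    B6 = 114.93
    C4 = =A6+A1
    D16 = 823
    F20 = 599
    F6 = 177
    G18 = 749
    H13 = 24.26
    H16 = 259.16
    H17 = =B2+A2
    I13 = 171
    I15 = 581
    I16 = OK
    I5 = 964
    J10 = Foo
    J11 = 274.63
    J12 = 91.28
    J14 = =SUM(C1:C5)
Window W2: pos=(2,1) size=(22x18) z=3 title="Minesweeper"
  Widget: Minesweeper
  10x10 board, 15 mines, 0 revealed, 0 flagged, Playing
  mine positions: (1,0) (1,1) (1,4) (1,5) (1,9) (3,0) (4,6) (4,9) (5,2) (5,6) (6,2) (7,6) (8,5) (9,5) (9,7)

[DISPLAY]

     ┃━━━━━━━━━━━━━━━━━━┓              
─────┨sheet             ┃              
     ┃━━━━━━━━━━━━━━┓───┨              
     ┃adsheet       ┃   ┃              
     ┃──────────────┨ C ┃              
     ┃              ┃---┃              
     ┃  A       B   ┃   ┃              
     ┃--------------┃   ┃              
     ┃    [0]       ┃   ┃              
     ┃      0       ┃IRC┃              
     ┃      0       ┃   ┃              
     ┃      0       ┃━━━┛              
     ┃      0       ┃                  
     ┃      0  114.9┃                  
     ┃      0       ┃                  
     ┃      0       ┃                  
━━━━━┛      0       ┃                  
┃ 10        0       ┃                  
┃ 11        0       ┃                  
┃ 12        0     -9┃                  


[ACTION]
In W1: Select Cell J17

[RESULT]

     ┃━━━━━━━━━━━━━━━━━━┓              
─────┨sheet             ┃              
     ┃━━━━━━━━━━━━━━┓───┨              
     ┃adsheet       ┃   ┃              
     ┃──────────────┨ C ┃              
     ┃              ┃---┃              
     ┃  A       B   ┃   ┃              
     ┃--------------┃   ┃              
     ┃      0       ┃   ┃              
     ┃      0       ┃IRC┃              
     ┃      0       ┃   ┃              
     ┃      0       ┃━━━┛              
     ┃      0       ┃                  
     ┃      0  114.9┃                  
     ┃      0       ┃                  
     ┃      0       ┃                  
━━━━━┛      0       ┃                  
┃ 10        0       ┃                  
┃ 11        0       ┃                  
┃ 12        0     -9┃                  


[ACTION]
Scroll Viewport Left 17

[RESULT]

 ┃ Minesweeper        ┃━━━━━━━━━━━━━━━━
 ┠────────────────────┨sheet           
 ┃■■■■■■■■■■          ┃━━━━━━━━━━━━━━┓─
 ┃■■■■■■■■■■          ┃adsheet       ┃ 
 ┃■■■■■■■■■■          ┃──────────────┨ 
 ┃■■■■■■■■■■          ┃              ┃-
 ┃■■■■■■■■■■          ┃  A       B   ┃ 
 ┃■■■■■■■■■■          ┃--------------┃ 
 ┃■■■■■■■■■■          ┃      0       ┃ 
 ┃■■■■■■■■■■          ┃      0       ┃I
 ┃■■■■■■■■■■          ┃      0       ┃ 
 ┃■■■■■■■■■■          ┃      0       ┃━
 ┃                    ┃      0       ┃ 
 ┃                    ┃      0  114.9┃ 
 ┃                    ┃      0       ┃ 
 ┃                    ┃      0       ┃ 
 ┗━━━━━━━━━━━━━━━━━━━━┛      0       ┃ 
                 ┃ 10        0       ┃ 
                 ┃ 11        0       ┃ 
                 ┃ 12        0     -9┃ 


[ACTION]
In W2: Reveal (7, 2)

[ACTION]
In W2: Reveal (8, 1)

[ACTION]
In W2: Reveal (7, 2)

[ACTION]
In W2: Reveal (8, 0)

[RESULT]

 ┃ Minesweeper        ┃━━━━━━━━━━━━━━━━
 ┠────────────────────┨sheet           
 ┃■■■■■■■■■■          ┃━━━━━━━━━━━━━━┓─
 ┃■■■■■■■■■■          ┃adsheet       ┃ 
 ┃■■■■■■■■■■          ┃──────────────┨ 
 ┃■■■■■■■■■■          ┃              ┃-
 ┃12■■■■■■■■          ┃  A       B   ┃ 
 ┃ 2■■■■■■■■          ┃--------------┃ 
 ┃ 2■■■■■■■■          ┃      0       ┃ 
 ┃ 1111■■■■■          ┃      0       ┃I
 ┃    2■■■■■          ┃      0       ┃ 
 ┃    2■■■■■          ┃      0       ┃━
 ┃                    ┃      0       ┃ 
 ┃                    ┃      0  114.9┃ 
 ┃                    ┃      0       ┃ 
 ┃                    ┃      0       ┃ 
 ┗━━━━━━━━━━━━━━━━━━━━┛      0       ┃ 
                 ┃ 10        0       ┃ 
                 ┃ 11        0       ┃ 
                 ┃ 12        0     -9┃ 


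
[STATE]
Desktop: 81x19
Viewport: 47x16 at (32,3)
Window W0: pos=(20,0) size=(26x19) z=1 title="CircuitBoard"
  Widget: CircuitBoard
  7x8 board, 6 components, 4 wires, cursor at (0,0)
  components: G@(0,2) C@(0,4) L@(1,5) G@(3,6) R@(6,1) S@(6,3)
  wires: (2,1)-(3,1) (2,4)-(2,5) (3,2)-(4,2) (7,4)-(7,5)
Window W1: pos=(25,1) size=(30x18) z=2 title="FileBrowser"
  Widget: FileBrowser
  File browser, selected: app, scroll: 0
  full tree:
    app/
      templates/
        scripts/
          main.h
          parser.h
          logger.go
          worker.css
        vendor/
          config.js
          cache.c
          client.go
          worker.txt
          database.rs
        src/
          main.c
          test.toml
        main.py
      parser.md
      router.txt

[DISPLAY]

──────────────────────┨                        
app/                  ┃                        
] templates/          ┃                        
rser.md               ┃                        
uter.txt              ┃                        
                      ┃                        
                      ┃                        
                      ┃                        
                      ┃                        
                      ┃                        
                      ┃                        
                      ┃                        
                      ┃                        
                      ┃                        
                      ┃                        
━━━━━━━━━━━━━━━━━━━━━━┛                        


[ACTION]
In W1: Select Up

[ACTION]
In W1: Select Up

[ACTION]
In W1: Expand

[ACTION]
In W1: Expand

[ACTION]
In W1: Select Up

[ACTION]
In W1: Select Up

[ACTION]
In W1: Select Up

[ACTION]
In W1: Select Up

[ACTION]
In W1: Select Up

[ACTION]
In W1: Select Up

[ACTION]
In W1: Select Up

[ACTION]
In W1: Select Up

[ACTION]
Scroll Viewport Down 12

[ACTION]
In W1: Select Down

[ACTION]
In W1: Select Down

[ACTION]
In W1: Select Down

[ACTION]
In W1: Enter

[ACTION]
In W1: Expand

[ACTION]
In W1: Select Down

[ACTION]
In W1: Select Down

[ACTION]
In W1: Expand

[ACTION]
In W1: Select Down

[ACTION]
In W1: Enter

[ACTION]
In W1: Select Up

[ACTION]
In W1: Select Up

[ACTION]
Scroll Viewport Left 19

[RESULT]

       ┃   0┠────────────────────────────┨     
       ┃0  [┃  [-] app/                  ┃     
       ┃    ┃  > [+] templates/          ┃     
       ┃1   ┃    parser.md               ┃     
       ┃    ┃    router.txt              ┃     
       ┃2   ┃                            ┃     
       ┃    ┃                            ┃     
       ┃3   ┃                            ┃     
       ┃    ┃                            ┃     
       ┃4   ┃                            ┃     
       ┃    ┃                            ┃     
       ┃5   ┃                            ┃     
       ┃    ┃                            ┃     
       ┃6   ┃                            ┃     
       ┃    ┃                            ┃     
       ┗━━━━┗━━━━━━━━━━━━━━━━━━━━━━━━━━━━┛     
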